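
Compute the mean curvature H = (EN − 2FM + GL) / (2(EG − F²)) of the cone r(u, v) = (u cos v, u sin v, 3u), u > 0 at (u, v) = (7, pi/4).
H = 3*sqrt(10)/140

With E = 10, F = 0, G = u^2, L = 0, M = 0, N = 3*sqrt(10)*u^2/(10*Abs(u)), assemble
  H = (EN − 2FM + GL) / (2(EG − F²)) = 3*sqrt(10)/(20*Abs(u)).
At (u, v) = (7, pi/4): H = 3*sqrt(10)/140.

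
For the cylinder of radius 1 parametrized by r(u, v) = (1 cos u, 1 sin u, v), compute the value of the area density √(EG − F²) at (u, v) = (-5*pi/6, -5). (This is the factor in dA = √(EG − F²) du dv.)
√(EG − F²)|_{(-5*pi/6, -5)} = 1

E = 1, F = 0, G = 1, so EG − F² = 1. Taking the positive square root: √(EG − F²) = 1. At (u, v) = (-5*pi/6, -5): 1.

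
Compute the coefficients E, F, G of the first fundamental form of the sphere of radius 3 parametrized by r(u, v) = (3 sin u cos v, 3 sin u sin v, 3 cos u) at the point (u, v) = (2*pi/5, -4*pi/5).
E = 9;  F = 0;  G = 9*sqrt(5)/8 + 45/8

Partials: r_u = (3*cos(u)*cos(v), 3*sin(v)*cos(u), -3*sin(u)), r_v = (-3*sin(u)*sin(v), 3*sin(u)*cos(v), 0). As functions of (u, v):
  E = r_u · r_u = 9,
  F = r_u · r_v = 0,
  G = r_v · r_v = 9*sin(u)^2.
Evaluating at (u, v) = (2*pi/5, -4*pi/5): E = 9, F = 0, G = 9*sqrt(5)/8 + 45/8.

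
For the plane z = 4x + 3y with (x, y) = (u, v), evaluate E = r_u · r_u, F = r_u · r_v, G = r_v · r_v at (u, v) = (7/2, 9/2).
E = 17;  F = 12;  G = 10

Partials: r_u = (1, 0, 4), r_v = (0, 1, 3). As functions of (u, v):
  E = r_u · r_u = 17,
  F = r_u · r_v = 12,
  G = r_v · r_v = 10.
Evaluating at (u, v) = (7/2, 9/2): E = 17, F = 12, G = 10.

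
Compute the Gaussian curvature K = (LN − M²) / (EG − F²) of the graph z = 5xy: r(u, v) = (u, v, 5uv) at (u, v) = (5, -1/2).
K = -400/6395841

Coefficients of the first fundamental form: E = 25*v^2 + 1, F = 25*u*v, G = 25*u^2 + 1.
Coefficients of the second fundamental form: L = 0, M = 5/sqrt(25*u^2 + 25*v^2 + 1), N = 0.
Assemble K = (LN − M²)/(EG − F²) = -25/(625*u^4 + 1250*u^2*v^2 + 50*u^2 + 625*v^4 + 50*v^2 + 1). At (u, v) = (5, -1/2): K = -400/6395841.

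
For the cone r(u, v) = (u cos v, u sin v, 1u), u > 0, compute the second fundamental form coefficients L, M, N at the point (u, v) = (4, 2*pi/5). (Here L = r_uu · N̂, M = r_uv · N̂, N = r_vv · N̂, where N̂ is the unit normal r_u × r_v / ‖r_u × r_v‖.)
L = 0;  M = 0;  N = 2*sqrt(2)

Compute the unit normal N̂(u, v) = (-sqrt(2)*u*cos(v)/(2*Abs(u)), -sqrt(2)*u*sin(v)/(2*Abs(u)), sqrt(2)*u/(2*Abs(u))), and the second partials r_uu, r_uv, r_vv. Take dot products:
  L(u, v) = r_uu · N̂ = 0,
  M(u, v) = r_uv · N̂ = 0,
  N(u, v) = r_vv · N̂ = sqrt(2)*u^2/(2*Abs(u)).
Evaluating at (u, v) = (4, 2*pi/5):
  L = 0, M = 0, N = 2*sqrt(2).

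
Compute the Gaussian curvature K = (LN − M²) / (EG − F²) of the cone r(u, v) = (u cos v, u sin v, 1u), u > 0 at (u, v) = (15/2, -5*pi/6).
K = 0

Coefficients of the first fundamental form: E = 2, F = 0, G = u^2.
Coefficients of the second fundamental form: L = 0, M = 0, N = sqrt(2)*u^2/(2*Abs(u)).
Assemble K = (LN − M²)/(EG − F²) = 0. At (u, v) = (15/2, -5*pi/6): K = 0.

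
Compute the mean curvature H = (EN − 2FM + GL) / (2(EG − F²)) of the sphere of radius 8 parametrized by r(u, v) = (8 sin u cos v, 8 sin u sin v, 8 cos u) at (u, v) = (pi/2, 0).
H = -1/8

With E = 64, F = 0, G = 64*sin(u)^2, L = -8*sin(u)/Abs(sin(u)), M = 0, N = -8*sin(u)^3/Abs(sin(u)), assemble
  H = (EN − 2FM + GL) / (2(EG − F²)) = -sin(u)/(8*Abs(sin(u))).
At (u, v) = (pi/2, 0): H = -1/8.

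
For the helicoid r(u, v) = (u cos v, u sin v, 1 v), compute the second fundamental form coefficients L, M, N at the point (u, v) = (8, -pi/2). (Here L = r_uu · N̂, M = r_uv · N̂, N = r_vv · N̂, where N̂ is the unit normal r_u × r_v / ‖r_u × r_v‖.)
L = 0;  M = -sqrt(65)/65;  N = 0

Compute the unit normal N̂(u, v) = (sin(v)/sqrt(u^2 + 1), -cos(v)/sqrt(u^2 + 1), u/sqrt(u^2 + 1)), and the second partials r_uu, r_uv, r_vv. Take dot products:
  L(u, v) = r_uu · N̂ = 0,
  M(u, v) = r_uv · N̂ = -1/sqrt(u^2 + 1),
  N(u, v) = r_vv · N̂ = 0.
Evaluating at (u, v) = (8, -pi/2):
  L = 0, M = -sqrt(65)/65, N = 0.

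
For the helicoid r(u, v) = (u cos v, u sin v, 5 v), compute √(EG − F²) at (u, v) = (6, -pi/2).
√(EG − F²)|_{(6, -pi/2)} = sqrt(61)

E = 1, F = 0, G = u^2 + 25; EG − F² = u^2 + 25; √(EG − F²) = sqrt(u^2 + 25). At the given point: sqrt(61).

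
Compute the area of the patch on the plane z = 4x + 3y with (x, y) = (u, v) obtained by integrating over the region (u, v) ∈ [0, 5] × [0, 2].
Area = 10*sqrt(26)

Area = ∫∫ √(EG − F²) du dv with √(EG − F²) = sqrt(26). Integrating over [0, 5] × [0, 2] gives 10*sqrt(26).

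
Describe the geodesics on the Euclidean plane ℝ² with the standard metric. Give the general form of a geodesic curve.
Geodesics on the plane are straight lines (in the standard parametrization, α(t) = p + t · v with p, v ∈ ℝ²).

The geodesic equation on the plane reduces to α̈ = 0 (Christoffel symbols vanish in Cartesian coordinates), so α(t) = p + t · v. Geodesics are exactly straight lines.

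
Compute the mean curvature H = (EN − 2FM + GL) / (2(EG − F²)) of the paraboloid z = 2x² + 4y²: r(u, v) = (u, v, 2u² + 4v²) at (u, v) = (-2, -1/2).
H = 98/243

With E = 16*u^2 + 1, F = 32*u*v, G = 64*v^2 + 1, L = 4/sqrt(16*u^2 + 64*v^2 + 1), M = 0, N = 8/sqrt(16*u^2 + 64*v^2 + 1), assemble
  H = (EN − 2FM + GL) / (2(EG − F²)) = 2*(32*u^2 + 64*v^2 + 3)/(16*u^2 + 64*v^2 + 1)^(3/2).
At (u, v) = (-2, -1/2): H = 98/243.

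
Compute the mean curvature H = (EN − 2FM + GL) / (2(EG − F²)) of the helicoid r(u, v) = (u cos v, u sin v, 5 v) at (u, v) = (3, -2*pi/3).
H = 0

With E = 1, F = 0, G = u^2 + 25, L = 0, M = -5/sqrt(u^2 + 25), N = 0, assemble
  H = (EN − 2FM + GL) / (2(EG − F²)) = 0.
At (u, v) = (3, -2*pi/3): H = 0.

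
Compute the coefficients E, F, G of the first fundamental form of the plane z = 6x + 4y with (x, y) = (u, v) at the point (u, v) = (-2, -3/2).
E = 37;  F = 24;  G = 17

Partials: r_u = (1, 0, 6), r_v = (0, 1, 4). As functions of (u, v):
  E = r_u · r_u = 37,
  F = r_u · r_v = 24,
  G = r_v · r_v = 17.
Evaluating at (u, v) = (-2, -3/2): E = 37, F = 24, G = 17.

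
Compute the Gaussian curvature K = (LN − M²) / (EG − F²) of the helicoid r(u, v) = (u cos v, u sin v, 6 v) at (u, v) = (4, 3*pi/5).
K = -9/676

Coefficients of the first fundamental form: E = 1, F = 0, G = u^2 + 36.
Coefficients of the second fundamental form: L = 0, M = -6/sqrt(u^2 + 36), N = 0.
Assemble K = (LN − M²)/(EG − F²) = -36/(u^2 + 36)^2. At (u, v) = (4, 3*pi/5): K = -9/676.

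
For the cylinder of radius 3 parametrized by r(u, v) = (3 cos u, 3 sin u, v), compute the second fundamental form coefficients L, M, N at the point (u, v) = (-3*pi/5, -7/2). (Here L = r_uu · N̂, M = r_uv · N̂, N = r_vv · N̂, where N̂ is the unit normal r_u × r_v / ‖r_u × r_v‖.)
L = -3;  M = 0;  N = 0

Compute the unit normal N̂(u, v) = (cos(u), sin(u), 0), and the second partials r_uu, r_uv, r_vv. Take dot products:
  L(u, v) = r_uu · N̂ = -3,
  M(u, v) = r_uv · N̂ = 0,
  N(u, v) = r_vv · N̂ = 0.
Evaluating at (u, v) = (-3*pi/5, -7/2):
  L = -3, M = 0, N = 0.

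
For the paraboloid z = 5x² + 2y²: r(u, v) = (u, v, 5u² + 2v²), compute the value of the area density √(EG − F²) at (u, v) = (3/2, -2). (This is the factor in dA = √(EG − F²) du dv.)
√(EG − F²)|_{(3/2, -2)} = sqrt(290)

E = 100*u^2 + 1, F = 40*u*v, G = 16*v^2 + 1, so EG − F² = 100*u^2 + 16*v^2 + 1. Taking the positive square root: √(EG − F²) = sqrt(100*u^2 + 16*v^2 + 1). At (u, v) = (3/2, -2): sqrt(290).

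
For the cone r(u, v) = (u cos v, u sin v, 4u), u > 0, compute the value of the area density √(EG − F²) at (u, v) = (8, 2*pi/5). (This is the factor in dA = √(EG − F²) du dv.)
√(EG − F²)|_{(8, 2*pi/5)} = 8*sqrt(17)

E = 17, F = 0, G = u^2, so EG − F² = 17*u^2. Taking the positive square root: √(EG − F²) = sqrt(17)*Abs(u). At (u, v) = (8, 2*pi/5): 8*sqrt(17).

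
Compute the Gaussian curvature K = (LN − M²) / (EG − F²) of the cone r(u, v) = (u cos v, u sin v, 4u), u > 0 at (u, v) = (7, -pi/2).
K = 0

Coefficients of the first fundamental form: E = 17, F = 0, G = u^2.
Coefficients of the second fundamental form: L = 0, M = 0, N = 4*sqrt(17)*u^2/(17*Abs(u)).
Assemble K = (LN − M²)/(EG − F²) = 0. At (u, v) = (7, -pi/2): K = 0.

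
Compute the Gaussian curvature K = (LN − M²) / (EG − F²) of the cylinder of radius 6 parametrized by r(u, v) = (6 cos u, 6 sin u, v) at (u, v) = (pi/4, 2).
K = 0

Coefficients of the first fundamental form: E = 36, F = 0, G = 1.
Coefficients of the second fundamental form: L = -6, M = 0, N = 0.
Assemble K = (LN − M²)/(EG − F²) = 0. At (u, v) = (pi/4, 2): K = 0.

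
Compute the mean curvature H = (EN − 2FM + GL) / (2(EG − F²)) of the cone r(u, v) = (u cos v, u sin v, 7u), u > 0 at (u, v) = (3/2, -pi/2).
H = 7*sqrt(2)/30

With E = 50, F = 0, G = u^2, L = 0, M = 0, N = 7*sqrt(2)*u^2/(10*Abs(u)), assemble
  H = (EN − 2FM + GL) / (2(EG − F²)) = 7*sqrt(2)/(20*Abs(u)).
At (u, v) = (3/2, -pi/2): H = 7*sqrt(2)/30.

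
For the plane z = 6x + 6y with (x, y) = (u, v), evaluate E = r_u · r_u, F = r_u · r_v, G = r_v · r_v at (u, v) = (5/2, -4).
E = 37;  F = 36;  G = 37

Partials: r_u = (1, 0, 6), r_v = (0, 1, 6). As functions of (u, v):
  E = r_u · r_u = 37,
  F = r_u · r_v = 36,
  G = r_v · r_v = 37.
Evaluating at (u, v) = (5/2, -4): E = 37, F = 36, G = 37.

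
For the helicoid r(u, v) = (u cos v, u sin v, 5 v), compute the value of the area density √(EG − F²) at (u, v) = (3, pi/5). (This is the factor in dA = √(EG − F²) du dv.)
√(EG − F²)|_{(3, pi/5)} = sqrt(34)

E = 1, F = 0, G = u^2 + 25, so EG − F² = u^2 + 25. Taking the positive square root: √(EG − F²) = sqrt(u^2 + 25). At (u, v) = (3, pi/5): sqrt(34).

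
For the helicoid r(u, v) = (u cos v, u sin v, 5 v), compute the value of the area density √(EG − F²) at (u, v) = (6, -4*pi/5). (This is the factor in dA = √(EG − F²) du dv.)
√(EG − F²)|_{(6, -4*pi/5)} = sqrt(61)

E = 1, F = 0, G = u^2 + 25, so EG − F² = u^2 + 25. Taking the positive square root: √(EG − F²) = sqrt(u^2 + 25). At (u, v) = (6, -4*pi/5): sqrt(61).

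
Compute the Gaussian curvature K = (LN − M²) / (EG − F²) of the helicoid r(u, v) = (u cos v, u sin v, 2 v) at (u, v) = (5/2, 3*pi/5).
K = -64/1681

Coefficients of the first fundamental form: E = 1, F = 0, G = u^2 + 4.
Coefficients of the second fundamental form: L = 0, M = -2/sqrt(u^2 + 4), N = 0.
Assemble K = (LN − M²)/(EG − F²) = -4/(u^2 + 4)^2. At (u, v) = (5/2, 3*pi/5): K = -64/1681.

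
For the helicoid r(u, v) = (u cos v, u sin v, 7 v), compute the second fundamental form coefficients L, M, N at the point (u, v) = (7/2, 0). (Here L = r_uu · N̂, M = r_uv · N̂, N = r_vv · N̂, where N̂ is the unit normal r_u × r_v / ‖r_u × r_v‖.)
L = 0;  M = -2*sqrt(5)/5;  N = 0

Compute the unit normal N̂(u, v) = (7*sin(v)/sqrt(u^2 + 49), -7*cos(v)/sqrt(u^2 + 49), u/sqrt(u^2 + 49)), and the second partials r_uu, r_uv, r_vv. Take dot products:
  L(u, v) = r_uu · N̂ = 0,
  M(u, v) = r_uv · N̂ = -7/sqrt(u^2 + 49),
  N(u, v) = r_vv · N̂ = 0.
Evaluating at (u, v) = (7/2, 0):
  L = 0, M = -2*sqrt(5)/5, N = 0.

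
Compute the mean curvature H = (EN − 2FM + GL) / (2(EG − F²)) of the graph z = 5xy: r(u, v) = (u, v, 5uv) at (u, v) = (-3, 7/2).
H = 10500*sqrt(2129)/4532641

With E = 25*v^2 + 1, F = 25*u*v, G = 25*u^2 + 1, L = 0, M = 5/sqrt(25*u^2 + 25*v^2 + 1), N = 0, assemble
  H = (EN − 2FM + GL) / (2(EG − F²)) = -125*u*v/(25*u^2 + 25*v^2 + 1)^(3/2).
At (u, v) = (-3, 7/2): H = 10500*sqrt(2129)/4532641.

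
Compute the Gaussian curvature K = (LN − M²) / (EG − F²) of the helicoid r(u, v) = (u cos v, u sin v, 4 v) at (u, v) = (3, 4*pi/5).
K = -16/625

Coefficients of the first fundamental form: E = 1, F = 0, G = u^2 + 16.
Coefficients of the second fundamental form: L = 0, M = -4/sqrt(u^2 + 16), N = 0.
Assemble K = (LN − M²)/(EG − F²) = -16/(u^2 + 16)^2. At (u, v) = (3, 4*pi/5): K = -16/625.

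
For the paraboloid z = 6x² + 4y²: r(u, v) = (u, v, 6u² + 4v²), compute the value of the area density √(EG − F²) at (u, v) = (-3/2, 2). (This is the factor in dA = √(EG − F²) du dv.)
√(EG − F²)|_{(-3/2, 2)} = sqrt(581)

E = 144*u^2 + 1, F = 96*u*v, G = 64*v^2 + 1, so EG − F² = 144*u^2 + 64*v^2 + 1. Taking the positive square root: √(EG − F²) = sqrt(144*u^2 + 64*v^2 + 1). At (u, v) = (-3/2, 2): sqrt(581).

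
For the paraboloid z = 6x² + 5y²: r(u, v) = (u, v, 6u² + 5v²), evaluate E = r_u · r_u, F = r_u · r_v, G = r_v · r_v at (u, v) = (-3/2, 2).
E = 325;  F = -360;  G = 401

Partials: r_u = (1, 0, 12*u), r_v = (0, 1, 10*v). As functions of (u, v):
  E = r_u · r_u = 144*u^2 + 1,
  F = r_u · r_v = 120*u*v,
  G = r_v · r_v = 100*v^2 + 1.
Evaluating at (u, v) = (-3/2, 2): E = 325, F = -360, G = 401.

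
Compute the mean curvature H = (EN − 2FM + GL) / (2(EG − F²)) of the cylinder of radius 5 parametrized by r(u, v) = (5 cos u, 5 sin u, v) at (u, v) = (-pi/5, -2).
H = -1/10

With E = 25, F = 0, G = 1, L = -5, M = 0, N = 0, assemble
  H = (EN − 2FM + GL) / (2(EG − F²)) = -1/10.
At (u, v) = (-pi/5, -2): H = -1/10.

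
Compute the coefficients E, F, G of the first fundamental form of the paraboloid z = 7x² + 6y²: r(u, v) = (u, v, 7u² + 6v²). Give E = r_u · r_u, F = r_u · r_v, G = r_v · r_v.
E = 196*u^2 + 1;  F = 168*u*v;  G = 144*v^2 + 1

Compute partials: r_u = (1, 0, 14*u), r_v = (0, 1, 12*v). Then
  E = r_u · r_u = 196*u^2 + 1,
  F = r_u · r_v = 168*u*v,
  G = r_v · r_v = 144*v^2 + 1.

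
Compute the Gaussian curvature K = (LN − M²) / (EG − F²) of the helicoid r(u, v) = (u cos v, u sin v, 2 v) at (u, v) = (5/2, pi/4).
K = -64/1681

Coefficients of the first fundamental form: E = 1, F = 0, G = u^2 + 4.
Coefficients of the second fundamental form: L = 0, M = -2/sqrt(u^2 + 4), N = 0.
Assemble K = (LN − M²)/(EG − F²) = -4/(u^2 + 4)^2. At (u, v) = (5/2, pi/4): K = -64/1681.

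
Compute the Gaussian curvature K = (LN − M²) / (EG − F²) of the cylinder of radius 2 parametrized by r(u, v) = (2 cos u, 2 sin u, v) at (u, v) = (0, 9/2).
K = 0

Coefficients of the first fundamental form: E = 4, F = 0, G = 1.
Coefficients of the second fundamental form: L = -2, M = 0, N = 0.
Assemble K = (LN − M²)/(EG − F²) = 0. At (u, v) = (0, 9/2): K = 0.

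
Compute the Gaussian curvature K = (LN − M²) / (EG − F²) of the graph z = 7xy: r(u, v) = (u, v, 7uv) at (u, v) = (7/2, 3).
K = -784/17380561

Coefficients of the first fundamental form: E = 49*v^2 + 1, F = 49*u*v, G = 49*u^2 + 1.
Coefficients of the second fundamental form: L = 0, M = 7/sqrt(49*u^2 + 49*v^2 + 1), N = 0.
Assemble K = (LN − M²)/(EG − F²) = -49/(2401*u^4 + 4802*u^2*v^2 + 98*u^2 + 2401*v^4 + 98*v^2 + 1). At (u, v) = (7/2, 3): K = -784/17380561.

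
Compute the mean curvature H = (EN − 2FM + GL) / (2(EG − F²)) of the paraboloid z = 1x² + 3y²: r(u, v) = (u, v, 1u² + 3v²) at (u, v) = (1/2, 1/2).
H = 16*sqrt(11)/121

With E = 4*u^2 + 1, F = 12*u*v, G = 36*v^2 + 1, L = 2/sqrt(4*u^2 + 36*v^2 + 1), M = 0, N = 6/sqrt(4*u^2 + 36*v^2 + 1), assemble
  H = (EN − 2FM + GL) / (2(EG − F²)) = 4*(3*u^2 + 9*v^2 + 1)/(4*u^2 + 36*v^2 + 1)^(3/2).
At (u, v) = (1/2, 1/2): H = 16*sqrt(11)/121.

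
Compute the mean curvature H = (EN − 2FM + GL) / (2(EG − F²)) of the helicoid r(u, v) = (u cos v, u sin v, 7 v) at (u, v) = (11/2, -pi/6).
H = 0

With E = 1, F = 0, G = u^2 + 49, L = 0, M = -7/sqrt(u^2 + 49), N = 0, assemble
  H = (EN − 2FM + GL) / (2(EG − F²)) = 0.
At (u, v) = (11/2, -pi/6): H = 0.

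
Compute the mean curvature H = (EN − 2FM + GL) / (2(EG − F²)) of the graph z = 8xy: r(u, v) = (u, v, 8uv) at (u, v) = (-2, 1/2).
H = 512*sqrt(273)/74529

With E = 64*v^2 + 1, F = 64*u*v, G = 64*u^2 + 1, L = 0, M = 8/sqrt(64*u^2 + 64*v^2 + 1), N = 0, assemble
  H = (EN − 2FM + GL) / (2(EG − F²)) = -512*u*v/(64*u^2 + 64*v^2 + 1)^(3/2).
At (u, v) = (-2, 1/2): H = 512*sqrt(273)/74529.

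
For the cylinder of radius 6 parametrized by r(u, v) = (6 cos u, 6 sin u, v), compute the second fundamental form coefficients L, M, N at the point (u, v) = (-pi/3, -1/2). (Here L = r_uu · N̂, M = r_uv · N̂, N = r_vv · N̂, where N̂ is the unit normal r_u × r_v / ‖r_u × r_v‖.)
L = -6;  M = 0;  N = 0

Compute the unit normal N̂(u, v) = (cos(u), sin(u), 0), and the second partials r_uu, r_uv, r_vv. Take dot products:
  L(u, v) = r_uu · N̂ = -6,
  M(u, v) = r_uv · N̂ = 0,
  N(u, v) = r_vv · N̂ = 0.
Evaluating at (u, v) = (-pi/3, -1/2):
  L = -6, M = 0, N = 0.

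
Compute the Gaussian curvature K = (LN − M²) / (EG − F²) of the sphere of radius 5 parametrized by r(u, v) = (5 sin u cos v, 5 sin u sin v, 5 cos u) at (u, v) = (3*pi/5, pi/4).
K = 1/25

Coefficients of the first fundamental form: E = 25, F = 0, G = 25*sin(u)^2.
Coefficients of the second fundamental form: L = -5*sin(u)/Abs(sin(u)), M = 0, N = -5*sin(u)^3/Abs(sin(u)).
Assemble K = (LN − M²)/(EG − F²) = 1/25. At (u, v) = (3*pi/5, pi/4): K = 1/25.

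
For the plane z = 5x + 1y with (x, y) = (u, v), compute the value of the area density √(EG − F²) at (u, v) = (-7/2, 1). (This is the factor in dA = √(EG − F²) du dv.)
√(EG − F²)|_{(-7/2, 1)} = 3*sqrt(3)

E = 26, F = 5, G = 2, so EG − F² = 27. Taking the positive square root: √(EG − F²) = 3*sqrt(3). At (u, v) = (-7/2, 1): 3*sqrt(3).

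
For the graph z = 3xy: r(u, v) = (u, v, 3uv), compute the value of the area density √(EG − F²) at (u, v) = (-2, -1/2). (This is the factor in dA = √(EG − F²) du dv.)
√(EG − F²)|_{(-2, -1/2)} = sqrt(157)/2

E = 9*v^2 + 1, F = 9*u*v, G = 9*u^2 + 1, so EG − F² = 9*u^2 + 9*v^2 + 1. Taking the positive square root: √(EG − F²) = sqrt(9*u^2 + 9*v^2 + 1). At (u, v) = (-2, -1/2): sqrt(157)/2.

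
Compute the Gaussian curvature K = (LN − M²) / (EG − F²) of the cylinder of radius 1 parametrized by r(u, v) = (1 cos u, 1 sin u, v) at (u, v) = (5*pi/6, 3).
K = 0

Coefficients of the first fundamental form: E = 1, F = 0, G = 1.
Coefficients of the second fundamental form: L = -1, M = 0, N = 0.
Assemble K = (LN − M²)/(EG − F²) = 0. At (u, v) = (5*pi/6, 3): K = 0.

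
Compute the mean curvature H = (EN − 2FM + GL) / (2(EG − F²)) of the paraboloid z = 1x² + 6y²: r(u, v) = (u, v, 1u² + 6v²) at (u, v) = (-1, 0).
H = 31*sqrt(5)/25

With E = 4*u^2 + 1, F = 24*u*v, G = 144*v^2 + 1, L = 2/sqrt(4*u^2 + 144*v^2 + 1), M = 0, N = 12/sqrt(4*u^2 + 144*v^2 + 1), assemble
  H = (EN − 2FM + GL) / (2(EG − F²)) = (24*u^2 + 144*v^2 + 7)/(4*u^2 + 144*v^2 + 1)^(3/2).
At (u, v) = (-1, 0): H = 31*sqrt(5)/25.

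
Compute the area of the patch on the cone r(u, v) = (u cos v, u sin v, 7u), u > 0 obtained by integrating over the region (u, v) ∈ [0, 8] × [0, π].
Area = 160*sqrt(2)*pi

Area = ∫∫ √(EG − F²) du dv with √(EG − F²) = 5*sqrt(2)*Abs(u). Integrating over [0, 8] × [0, π] gives 160*sqrt(2)*pi.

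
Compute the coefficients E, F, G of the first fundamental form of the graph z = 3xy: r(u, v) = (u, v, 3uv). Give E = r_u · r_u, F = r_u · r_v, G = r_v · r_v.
E = 9*v^2 + 1;  F = 9*u*v;  G = 9*u^2 + 1

Compute partials: r_u = (1, 0, 3*v), r_v = (0, 1, 3*u). Then
  E = r_u · r_u = 9*v^2 + 1,
  F = r_u · r_v = 9*u*v,
  G = r_v · r_v = 9*u^2 + 1.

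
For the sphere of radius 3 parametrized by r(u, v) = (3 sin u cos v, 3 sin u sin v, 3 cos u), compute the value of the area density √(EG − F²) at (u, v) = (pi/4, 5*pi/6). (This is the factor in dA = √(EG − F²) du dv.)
√(EG − F²)|_{(pi/4, 5*pi/6)} = 9*sqrt(2)/2

E = 9, F = 0, G = 9*sin(u)^2, so EG − F² = 81*sin(u)^2. Taking the positive square root: √(EG − F²) = 9*Abs(sin(u)). At (u, v) = (pi/4, 5*pi/6): 9*sqrt(2)/2.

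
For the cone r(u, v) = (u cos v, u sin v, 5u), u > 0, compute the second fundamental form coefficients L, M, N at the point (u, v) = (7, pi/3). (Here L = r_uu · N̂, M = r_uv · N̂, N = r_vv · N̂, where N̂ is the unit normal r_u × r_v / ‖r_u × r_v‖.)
L = 0;  M = 0;  N = 35*sqrt(26)/26

Compute the unit normal N̂(u, v) = (-5*sqrt(26)*u*cos(v)/(26*Abs(u)), -5*sqrt(26)*u*sin(v)/(26*Abs(u)), sqrt(26)*u/(26*Abs(u))), and the second partials r_uu, r_uv, r_vv. Take dot products:
  L(u, v) = r_uu · N̂ = 0,
  M(u, v) = r_uv · N̂ = 0,
  N(u, v) = r_vv · N̂ = 5*sqrt(26)*u^2/(26*Abs(u)).
Evaluating at (u, v) = (7, pi/3):
  L = 0, M = 0, N = 35*sqrt(26)/26.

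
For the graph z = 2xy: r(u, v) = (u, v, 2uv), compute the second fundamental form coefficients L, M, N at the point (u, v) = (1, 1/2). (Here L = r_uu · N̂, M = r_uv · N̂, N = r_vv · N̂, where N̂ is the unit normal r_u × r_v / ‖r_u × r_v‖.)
L = 0;  M = sqrt(6)/3;  N = 0

Compute the unit normal N̂(u, v) = (-2*v/sqrt(4*u^2 + 4*v^2 + 1), -2*u/sqrt(4*u^2 + 4*v^2 + 1), 1/sqrt(4*u^2 + 4*v^2 + 1)), and the second partials r_uu, r_uv, r_vv. Take dot products:
  L(u, v) = r_uu · N̂ = 0,
  M(u, v) = r_uv · N̂ = 2/sqrt(4*u^2 + 4*v^2 + 1),
  N(u, v) = r_vv · N̂ = 0.
Evaluating at (u, v) = (1, 1/2):
  L = 0, M = sqrt(6)/3, N = 0.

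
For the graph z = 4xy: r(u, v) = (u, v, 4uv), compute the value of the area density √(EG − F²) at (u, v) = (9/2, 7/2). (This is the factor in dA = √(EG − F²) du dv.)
√(EG − F²)|_{(9/2, 7/2)} = sqrt(521)

E = 16*v^2 + 1, F = 16*u*v, G = 16*u^2 + 1, so EG − F² = 16*u^2 + 16*v^2 + 1. Taking the positive square root: √(EG − F²) = sqrt(16*u^2 + 16*v^2 + 1). At (u, v) = (9/2, 7/2): sqrt(521).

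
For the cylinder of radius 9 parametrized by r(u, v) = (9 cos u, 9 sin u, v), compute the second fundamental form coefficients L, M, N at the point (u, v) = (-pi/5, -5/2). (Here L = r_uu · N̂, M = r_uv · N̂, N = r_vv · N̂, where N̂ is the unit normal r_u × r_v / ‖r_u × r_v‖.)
L = -9;  M = 0;  N = 0

Compute the unit normal N̂(u, v) = (cos(u), sin(u), 0), and the second partials r_uu, r_uv, r_vv. Take dot products:
  L(u, v) = r_uu · N̂ = -9,
  M(u, v) = r_uv · N̂ = 0,
  N(u, v) = r_vv · N̂ = 0.
Evaluating at (u, v) = (-pi/5, -5/2):
  L = -9, M = 0, N = 0.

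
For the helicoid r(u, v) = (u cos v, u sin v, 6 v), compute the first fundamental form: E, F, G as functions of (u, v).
E = 1;  F = 0;  G = u^2 + 36

Compute partials: r_u = (cos(v), sin(v), 0), r_v = (-u*sin(v), u*cos(v), 6). Then
  E = r_u · r_u = 1,
  F = r_u · r_v = 0,
  G = r_v · r_v = u^2 + 36.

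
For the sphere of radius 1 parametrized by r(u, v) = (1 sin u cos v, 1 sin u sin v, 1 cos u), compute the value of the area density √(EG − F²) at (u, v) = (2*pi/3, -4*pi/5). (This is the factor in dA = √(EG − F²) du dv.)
√(EG − F²)|_{(2*pi/3, -4*pi/5)} = sqrt(3)/2

E = 1, F = 0, G = sin(u)^2, so EG − F² = sin(u)^2. Taking the positive square root: √(EG − F²) = Abs(sin(u)). At (u, v) = (2*pi/3, -4*pi/5): sqrt(3)/2.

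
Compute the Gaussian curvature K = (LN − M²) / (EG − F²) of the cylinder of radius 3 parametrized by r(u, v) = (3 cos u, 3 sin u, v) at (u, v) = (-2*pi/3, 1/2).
K = 0

Coefficients of the first fundamental form: E = 9, F = 0, G = 1.
Coefficients of the second fundamental form: L = -3, M = 0, N = 0.
Assemble K = (LN − M²)/(EG − F²) = 0. At (u, v) = (-2*pi/3, 1/2): K = 0.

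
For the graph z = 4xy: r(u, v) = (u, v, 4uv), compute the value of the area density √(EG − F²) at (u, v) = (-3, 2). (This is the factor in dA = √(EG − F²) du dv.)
√(EG − F²)|_{(-3, 2)} = sqrt(209)

E = 16*v^2 + 1, F = 16*u*v, G = 16*u^2 + 1, so EG − F² = 16*u^2 + 16*v^2 + 1. Taking the positive square root: √(EG − F²) = sqrt(16*u^2 + 16*v^2 + 1). At (u, v) = (-3, 2): sqrt(209).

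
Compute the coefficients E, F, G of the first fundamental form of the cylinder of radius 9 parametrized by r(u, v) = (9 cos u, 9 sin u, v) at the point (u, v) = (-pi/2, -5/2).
E = 81;  F = 0;  G = 1

Partials: r_u = (-9*sin(u), 9*cos(u), 0), r_v = (0, 0, 1). As functions of (u, v):
  E = r_u · r_u = 81,
  F = r_u · r_v = 0,
  G = r_v · r_v = 1.
Evaluating at (u, v) = (-pi/2, -5/2): E = 81, F = 0, G = 1.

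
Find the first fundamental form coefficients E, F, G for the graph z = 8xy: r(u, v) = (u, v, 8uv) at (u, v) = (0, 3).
E = 577;  F = 0;  G = 1

Partials: r_u = (1, 0, 8*v), r_v = (0, 1, 8*u). As functions of (u, v):
  E = r_u · r_u = 64*v^2 + 1,
  F = r_u · r_v = 64*u*v,
  G = r_v · r_v = 64*u^2 + 1.
Evaluating at (u, v) = (0, 3): E = 577, F = 0, G = 1.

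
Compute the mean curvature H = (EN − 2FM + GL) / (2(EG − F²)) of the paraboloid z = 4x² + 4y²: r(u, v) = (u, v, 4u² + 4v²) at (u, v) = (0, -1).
H = 264*sqrt(65)/4225

With E = 64*u^2 + 1, F = 64*u*v, G = 64*v^2 + 1, L = 8/sqrt(64*u^2 + 64*v^2 + 1), M = 0, N = 8/sqrt(64*u^2 + 64*v^2 + 1), assemble
  H = (EN − 2FM + GL) / (2(EG − F²)) = 8*(32*u^2 + 32*v^2 + 1)/(64*u^2 + 64*v^2 + 1)^(3/2).
At (u, v) = (0, -1): H = 264*sqrt(65)/4225.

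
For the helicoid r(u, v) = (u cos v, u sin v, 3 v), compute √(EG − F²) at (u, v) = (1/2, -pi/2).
√(EG − F²)|_{(1/2, -pi/2)} = sqrt(37)/2

E = 1, F = 0, G = u^2 + 9; EG − F² = u^2 + 9; √(EG − F²) = sqrt(u^2 + 9). At the given point: sqrt(37)/2.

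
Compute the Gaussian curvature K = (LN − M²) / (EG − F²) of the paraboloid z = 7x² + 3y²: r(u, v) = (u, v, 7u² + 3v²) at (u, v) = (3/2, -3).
K = 21/146689

Coefficients of the first fundamental form: E = 196*u^2 + 1, F = 84*u*v, G = 36*v^2 + 1.
Coefficients of the second fundamental form: L = 14/sqrt(196*u^2 + 36*v^2 + 1), M = 0, N = 6/sqrt(196*u^2 + 36*v^2 + 1).
Assemble K = (LN − M²)/(EG − F²) = 84/(38416*u^4 + 14112*u^2*v^2 + 392*u^2 + 1296*v^4 + 72*v^2 + 1). At (u, v) = (3/2, -3): K = 21/146689.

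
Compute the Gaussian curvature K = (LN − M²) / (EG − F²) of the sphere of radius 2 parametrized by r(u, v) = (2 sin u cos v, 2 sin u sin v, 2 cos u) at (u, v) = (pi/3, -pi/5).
K = 1/4

Coefficients of the first fundamental form: E = 4, F = 0, G = 4*sin(u)^2.
Coefficients of the second fundamental form: L = -2*sin(u)/Abs(sin(u)), M = 0, N = -2*sin(u)^3/Abs(sin(u)).
Assemble K = (LN − M²)/(EG − F²) = 1/4. At (u, v) = (pi/3, -pi/5): K = 1/4.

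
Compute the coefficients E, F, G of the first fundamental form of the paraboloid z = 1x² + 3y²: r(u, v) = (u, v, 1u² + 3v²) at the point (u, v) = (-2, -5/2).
E = 17;  F = 60;  G = 226

Partials: r_u = (1, 0, 2*u), r_v = (0, 1, 6*v). As functions of (u, v):
  E = r_u · r_u = 4*u^2 + 1,
  F = r_u · r_v = 12*u*v,
  G = r_v · r_v = 36*v^2 + 1.
Evaluating at (u, v) = (-2, -5/2): E = 17, F = 60, G = 226.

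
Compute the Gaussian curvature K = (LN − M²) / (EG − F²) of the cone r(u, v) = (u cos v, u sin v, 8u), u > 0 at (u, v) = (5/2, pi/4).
K = 0

Coefficients of the first fundamental form: E = 65, F = 0, G = u^2.
Coefficients of the second fundamental form: L = 0, M = 0, N = 8*sqrt(65)*u^2/(65*Abs(u)).
Assemble K = (LN − M²)/(EG − F²) = 0. At (u, v) = (5/2, pi/4): K = 0.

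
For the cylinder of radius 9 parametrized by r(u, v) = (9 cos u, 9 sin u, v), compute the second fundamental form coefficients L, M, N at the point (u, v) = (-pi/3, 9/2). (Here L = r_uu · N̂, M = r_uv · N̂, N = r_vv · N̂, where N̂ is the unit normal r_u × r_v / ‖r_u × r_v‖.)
L = -9;  M = 0;  N = 0

Compute the unit normal N̂(u, v) = (cos(u), sin(u), 0), and the second partials r_uu, r_uv, r_vv. Take dot products:
  L(u, v) = r_uu · N̂ = -9,
  M(u, v) = r_uv · N̂ = 0,
  N(u, v) = r_vv · N̂ = 0.
Evaluating at (u, v) = (-pi/3, 9/2):
  L = -9, M = 0, N = 0.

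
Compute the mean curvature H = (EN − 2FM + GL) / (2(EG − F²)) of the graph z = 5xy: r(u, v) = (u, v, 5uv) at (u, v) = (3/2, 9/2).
H = -3375*sqrt(46)/362894

With E = 25*v^2 + 1, F = 25*u*v, G = 25*u^2 + 1, L = 0, M = 5/sqrt(25*u^2 + 25*v^2 + 1), N = 0, assemble
  H = (EN − 2FM + GL) / (2(EG − F²)) = -125*u*v/(25*u^2 + 25*v^2 + 1)^(3/2).
At (u, v) = (3/2, 9/2): H = -3375*sqrt(46)/362894.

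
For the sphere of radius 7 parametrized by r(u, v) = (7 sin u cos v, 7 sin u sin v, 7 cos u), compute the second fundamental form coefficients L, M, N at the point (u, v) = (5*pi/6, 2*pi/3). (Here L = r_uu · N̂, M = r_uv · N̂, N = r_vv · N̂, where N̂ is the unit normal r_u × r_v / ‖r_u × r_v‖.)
L = -7;  M = 0;  N = -7/4

Compute the unit normal N̂(u, v) = (sin(u)^2*cos(v)/Abs(sin(u)), sin(u)^2*sin(v)/Abs(sin(u)), sin(2*u)/(2*Abs(sin(u)))), and the second partials r_uu, r_uv, r_vv. Take dot products:
  L(u, v) = r_uu · N̂ = -7*sin(u)/Abs(sin(u)),
  M(u, v) = r_uv · N̂ = 0,
  N(u, v) = r_vv · N̂ = -7*sin(u)^3/Abs(sin(u)).
Evaluating at (u, v) = (5*pi/6, 2*pi/3):
  L = -7, M = 0, N = -7/4.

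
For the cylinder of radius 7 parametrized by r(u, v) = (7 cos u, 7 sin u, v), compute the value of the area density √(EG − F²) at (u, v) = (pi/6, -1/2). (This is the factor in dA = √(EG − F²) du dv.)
√(EG − F²)|_{(pi/6, -1/2)} = 7

E = 49, F = 0, G = 1, so EG − F² = 49. Taking the positive square root: √(EG − F²) = 7. At (u, v) = (pi/6, -1/2): 7.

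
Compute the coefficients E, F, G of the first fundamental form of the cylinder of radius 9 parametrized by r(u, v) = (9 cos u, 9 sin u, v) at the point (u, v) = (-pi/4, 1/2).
E = 81;  F = 0;  G = 1

Partials: r_u = (-9*sin(u), 9*cos(u), 0), r_v = (0, 0, 1). As functions of (u, v):
  E = r_u · r_u = 81,
  F = r_u · r_v = 0,
  G = r_v · r_v = 1.
Evaluating at (u, v) = (-pi/4, 1/2): E = 81, F = 0, G = 1.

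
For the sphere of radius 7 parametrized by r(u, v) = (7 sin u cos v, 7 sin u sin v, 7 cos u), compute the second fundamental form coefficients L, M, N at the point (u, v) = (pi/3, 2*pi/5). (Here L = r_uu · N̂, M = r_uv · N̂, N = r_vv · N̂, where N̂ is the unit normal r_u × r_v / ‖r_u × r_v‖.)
L = -7;  M = 0;  N = -21/4

Compute the unit normal N̂(u, v) = (sin(u)^2*cos(v)/Abs(sin(u)), sin(u)^2*sin(v)/Abs(sin(u)), sin(2*u)/(2*Abs(sin(u)))), and the second partials r_uu, r_uv, r_vv. Take dot products:
  L(u, v) = r_uu · N̂ = -7*sin(u)/Abs(sin(u)),
  M(u, v) = r_uv · N̂ = 0,
  N(u, v) = r_vv · N̂ = -7*sin(u)^3/Abs(sin(u)).
Evaluating at (u, v) = (pi/3, 2*pi/5):
  L = -7, M = 0, N = -21/4.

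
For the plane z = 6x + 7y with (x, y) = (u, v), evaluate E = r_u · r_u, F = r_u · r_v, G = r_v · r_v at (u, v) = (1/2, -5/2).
E = 37;  F = 42;  G = 50

Partials: r_u = (1, 0, 6), r_v = (0, 1, 7). As functions of (u, v):
  E = r_u · r_u = 37,
  F = r_u · r_v = 42,
  G = r_v · r_v = 50.
Evaluating at (u, v) = (1/2, -5/2): E = 37, F = 42, G = 50.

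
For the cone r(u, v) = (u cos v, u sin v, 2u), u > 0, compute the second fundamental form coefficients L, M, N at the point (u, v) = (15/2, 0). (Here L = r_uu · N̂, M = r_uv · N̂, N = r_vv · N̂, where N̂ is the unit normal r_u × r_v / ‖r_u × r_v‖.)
L = 0;  M = 0;  N = 3*sqrt(5)

Compute the unit normal N̂(u, v) = (-2*sqrt(5)*u*cos(v)/(5*Abs(u)), -2*sqrt(5)*u*sin(v)/(5*Abs(u)), sqrt(5)*u/(5*Abs(u))), and the second partials r_uu, r_uv, r_vv. Take dot products:
  L(u, v) = r_uu · N̂ = 0,
  M(u, v) = r_uv · N̂ = 0,
  N(u, v) = r_vv · N̂ = 2*sqrt(5)*u^2/(5*Abs(u)).
Evaluating at (u, v) = (15/2, 0):
  L = 0, M = 0, N = 3*sqrt(5).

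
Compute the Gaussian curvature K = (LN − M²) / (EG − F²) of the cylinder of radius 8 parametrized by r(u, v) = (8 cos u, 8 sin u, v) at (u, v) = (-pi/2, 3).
K = 0

Coefficients of the first fundamental form: E = 64, F = 0, G = 1.
Coefficients of the second fundamental form: L = -8, M = 0, N = 0.
Assemble K = (LN − M²)/(EG − F²) = 0. At (u, v) = (-pi/2, 3): K = 0.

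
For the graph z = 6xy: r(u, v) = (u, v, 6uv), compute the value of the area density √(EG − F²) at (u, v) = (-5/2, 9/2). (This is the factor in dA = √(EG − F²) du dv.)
√(EG − F²)|_{(-5/2, 9/2)} = sqrt(955)

E = 36*v^2 + 1, F = 36*u*v, G = 36*u^2 + 1, so EG − F² = 36*u^2 + 36*v^2 + 1. Taking the positive square root: √(EG − F²) = sqrt(36*u^2 + 36*v^2 + 1). At (u, v) = (-5/2, 9/2): sqrt(955).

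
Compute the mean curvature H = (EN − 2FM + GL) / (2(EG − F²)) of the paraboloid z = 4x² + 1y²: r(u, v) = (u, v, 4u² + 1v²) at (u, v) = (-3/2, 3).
H = 293*sqrt(181)/32761

With E = 64*u^2 + 1, F = 16*u*v, G = 4*v^2 + 1, L = 8/sqrt(64*u^2 + 4*v^2 + 1), M = 0, N = 2/sqrt(64*u^2 + 4*v^2 + 1), assemble
  H = (EN − 2FM + GL) / (2(EG − F²)) = (64*u^2 + 16*v^2 + 5)/(64*u^2 + 4*v^2 + 1)^(3/2).
At (u, v) = (-3/2, 3): H = 293*sqrt(181)/32761.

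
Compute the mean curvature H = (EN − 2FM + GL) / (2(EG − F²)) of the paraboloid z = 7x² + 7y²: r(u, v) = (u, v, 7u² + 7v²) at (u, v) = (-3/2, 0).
H = 3101*sqrt(442)/195364

With E = 196*u^2 + 1, F = 196*u*v, G = 196*v^2 + 1, L = 14/sqrt(196*u^2 + 196*v^2 + 1), M = 0, N = 14/sqrt(196*u^2 + 196*v^2 + 1), assemble
  H = (EN − 2FM + GL) / (2(EG − F²)) = 14*(98*u^2 + 98*v^2 + 1)/(196*u^2 + 196*v^2 + 1)^(3/2).
At (u, v) = (-3/2, 0): H = 3101*sqrt(442)/195364.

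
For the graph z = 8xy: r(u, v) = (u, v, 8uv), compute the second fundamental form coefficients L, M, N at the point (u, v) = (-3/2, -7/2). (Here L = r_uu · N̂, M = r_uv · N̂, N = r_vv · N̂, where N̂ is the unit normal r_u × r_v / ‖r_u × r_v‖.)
L = 0;  M = 8*sqrt(929)/929;  N = 0

Compute the unit normal N̂(u, v) = (-8*v/sqrt(64*u^2 + 64*v^2 + 1), -8*u/sqrt(64*u^2 + 64*v^2 + 1), 1/sqrt(64*u^2 + 64*v^2 + 1)), and the second partials r_uu, r_uv, r_vv. Take dot products:
  L(u, v) = r_uu · N̂ = 0,
  M(u, v) = r_uv · N̂ = 8/sqrt(64*u^2 + 64*v^2 + 1),
  N(u, v) = r_vv · N̂ = 0.
Evaluating at (u, v) = (-3/2, -7/2):
  L = 0, M = 8*sqrt(929)/929, N = 0.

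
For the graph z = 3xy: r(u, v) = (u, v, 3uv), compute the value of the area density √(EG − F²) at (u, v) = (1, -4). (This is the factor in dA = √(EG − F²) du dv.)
√(EG − F²)|_{(1, -4)} = sqrt(154)

E = 9*v^2 + 1, F = 9*u*v, G = 9*u^2 + 1, so EG − F² = 9*u^2 + 9*v^2 + 1. Taking the positive square root: √(EG − F²) = sqrt(9*u^2 + 9*v^2 + 1). At (u, v) = (1, -4): sqrt(154).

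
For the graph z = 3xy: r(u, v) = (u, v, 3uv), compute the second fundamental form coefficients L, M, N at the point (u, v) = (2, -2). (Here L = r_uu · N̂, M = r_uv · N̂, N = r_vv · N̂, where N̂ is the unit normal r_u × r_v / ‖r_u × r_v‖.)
L = 0;  M = 3*sqrt(73)/73;  N = 0

Compute the unit normal N̂(u, v) = (-3*v/sqrt(9*u^2 + 9*v^2 + 1), -3*u/sqrt(9*u^2 + 9*v^2 + 1), 1/sqrt(9*u^2 + 9*v^2 + 1)), and the second partials r_uu, r_uv, r_vv. Take dot products:
  L(u, v) = r_uu · N̂ = 0,
  M(u, v) = r_uv · N̂ = 3/sqrt(9*u^2 + 9*v^2 + 1),
  N(u, v) = r_vv · N̂ = 0.
Evaluating at (u, v) = (2, -2):
  L = 0, M = 3*sqrt(73)/73, N = 0.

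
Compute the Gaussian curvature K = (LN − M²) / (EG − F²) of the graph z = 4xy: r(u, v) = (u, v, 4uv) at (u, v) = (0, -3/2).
K = -16/1369

Coefficients of the first fundamental form: E = 16*v^2 + 1, F = 16*u*v, G = 16*u^2 + 1.
Coefficients of the second fundamental form: L = 0, M = 4/sqrt(16*u^2 + 16*v^2 + 1), N = 0.
Assemble K = (LN − M²)/(EG − F²) = -16/(256*u^4 + 512*u^2*v^2 + 32*u^2 + 256*v^4 + 32*v^2 + 1). At (u, v) = (0, -3/2): K = -16/1369.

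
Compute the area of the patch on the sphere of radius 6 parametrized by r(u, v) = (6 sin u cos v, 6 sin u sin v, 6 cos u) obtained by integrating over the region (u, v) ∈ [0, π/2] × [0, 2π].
Area = 72*pi

Area = ∫∫ √(EG − F²) du dv with √(EG − F²) = 36*Abs(sin(u)). Integrating over [0, π/2] × [0, 2π] gives 72*pi.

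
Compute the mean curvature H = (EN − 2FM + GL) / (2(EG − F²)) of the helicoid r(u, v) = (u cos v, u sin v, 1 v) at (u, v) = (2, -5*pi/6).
H = 0

With E = 1, F = 0, G = u^2 + 1, L = 0, M = -1/sqrt(u^2 + 1), N = 0, assemble
  H = (EN − 2FM + GL) / (2(EG − F²)) = 0.
At (u, v) = (2, -5*pi/6): H = 0.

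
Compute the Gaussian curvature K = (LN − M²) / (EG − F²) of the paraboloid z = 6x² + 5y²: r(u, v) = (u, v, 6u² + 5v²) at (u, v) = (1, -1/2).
K = 6/1445

Coefficients of the first fundamental form: E = 144*u^2 + 1, F = 120*u*v, G = 100*v^2 + 1.
Coefficients of the second fundamental form: L = 12/sqrt(144*u^2 + 100*v^2 + 1), M = 0, N = 10/sqrt(144*u^2 + 100*v^2 + 1).
Assemble K = (LN − M²)/(EG − F²) = 120/(20736*u^4 + 28800*u^2*v^2 + 288*u^2 + 10000*v^4 + 200*v^2 + 1). At (u, v) = (1, -1/2): K = 6/1445.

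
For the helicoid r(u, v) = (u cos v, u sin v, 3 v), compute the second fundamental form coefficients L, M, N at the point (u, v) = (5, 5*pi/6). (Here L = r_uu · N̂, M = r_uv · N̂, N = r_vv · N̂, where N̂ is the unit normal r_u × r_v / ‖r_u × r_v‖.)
L = 0;  M = -3*sqrt(34)/34;  N = 0

Compute the unit normal N̂(u, v) = (3*sin(v)/sqrt(u^2 + 9), -3*cos(v)/sqrt(u^2 + 9), u/sqrt(u^2 + 9)), and the second partials r_uu, r_uv, r_vv. Take dot products:
  L(u, v) = r_uu · N̂ = 0,
  M(u, v) = r_uv · N̂ = -3/sqrt(u^2 + 9),
  N(u, v) = r_vv · N̂ = 0.
Evaluating at (u, v) = (5, 5*pi/6):
  L = 0, M = -3*sqrt(34)/34, N = 0.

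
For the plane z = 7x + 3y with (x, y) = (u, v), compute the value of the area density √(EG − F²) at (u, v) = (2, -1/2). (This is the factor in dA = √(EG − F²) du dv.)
√(EG − F²)|_{(2, -1/2)} = sqrt(59)

E = 50, F = 21, G = 10, so EG − F² = 59. Taking the positive square root: √(EG − F²) = sqrt(59). At (u, v) = (2, -1/2): sqrt(59).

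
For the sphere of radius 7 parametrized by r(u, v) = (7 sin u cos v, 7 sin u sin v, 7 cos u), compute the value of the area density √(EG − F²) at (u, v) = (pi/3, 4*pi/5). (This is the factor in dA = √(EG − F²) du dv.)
√(EG − F²)|_{(pi/3, 4*pi/5)} = 49*sqrt(3)/2

E = 49, F = 0, G = 49*sin(u)^2, so EG − F² = 2401*sin(u)^2. Taking the positive square root: √(EG − F²) = 49*Abs(sin(u)). At (u, v) = (pi/3, 4*pi/5): 49*sqrt(3)/2.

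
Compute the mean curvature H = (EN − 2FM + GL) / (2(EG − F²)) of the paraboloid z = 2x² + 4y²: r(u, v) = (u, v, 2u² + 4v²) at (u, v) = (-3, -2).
H = 1094*sqrt(401)/160801

With E = 16*u^2 + 1, F = 32*u*v, G = 64*v^2 + 1, L = 4/sqrt(16*u^2 + 64*v^2 + 1), M = 0, N = 8/sqrt(16*u^2 + 64*v^2 + 1), assemble
  H = (EN − 2FM + GL) / (2(EG − F²)) = 2*(32*u^2 + 64*v^2 + 3)/(16*u^2 + 64*v^2 + 1)^(3/2).
At (u, v) = (-3, -2): H = 1094*sqrt(401)/160801.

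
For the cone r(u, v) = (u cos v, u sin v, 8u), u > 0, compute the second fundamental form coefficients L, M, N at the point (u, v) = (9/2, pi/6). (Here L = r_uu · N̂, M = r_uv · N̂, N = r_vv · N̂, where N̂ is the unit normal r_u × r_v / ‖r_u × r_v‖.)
L = 0;  M = 0;  N = 36*sqrt(65)/65

Compute the unit normal N̂(u, v) = (-8*sqrt(65)*u*cos(v)/(65*Abs(u)), -8*sqrt(65)*u*sin(v)/(65*Abs(u)), sqrt(65)*u/(65*Abs(u))), and the second partials r_uu, r_uv, r_vv. Take dot products:
  L(u, v) = r_uu · N̂ = 0,
  M(u, v) = r_uv · N̂ = 0,
  N(u, v) = r_vv · N̂ = 8*sqrt(65)*u^2/(65*Abs(u)).
Evaluating at (u, v) = (9/2, pi/6):
  L = 0, M = 0, N = 36*sqrt(65)/65.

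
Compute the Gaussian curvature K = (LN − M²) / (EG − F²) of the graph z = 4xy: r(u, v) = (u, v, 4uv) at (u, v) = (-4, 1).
K = -16/74529

Coefficients of the first fundamental form: E = 16*v^2 + 1, F = 16*u*v, G = 16*u^2 + 1.
Coefficients of the second fundamental form: L = 0, M = 4/sqrt(16*u^2 + 16*v^2 + 1), N = 0.
Assemble K = (LN − M²)/(EG − F²) = -16/(256*u^4 + 512*u^2*v^2 + 32*u^2 + 256*v^4 + 32*v^2 + 1). At (u, v) = (-4, 1): K = -16/74529.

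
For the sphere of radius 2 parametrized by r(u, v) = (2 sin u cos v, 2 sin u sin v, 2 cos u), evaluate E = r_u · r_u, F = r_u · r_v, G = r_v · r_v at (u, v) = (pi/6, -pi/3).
E = 4;  F = 0;  G = 1

Partials: r_u = (2*cos(u)*cos(v), 2*sin(v)*cos(u), -2*sin(u)), r_v = (-2*sin(u)*sin(v), 2*sin(u)*cos(v), 0). As functions of (u, v):
  E = r_u · r_u = 4,
  F = r_u · r_v = 0,
  G = r_v · r_v = 4*sin(u)^2.
Evaluating at (u, v) = (pi/6, -pi/3): E = 4, F = 0, G = 1.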